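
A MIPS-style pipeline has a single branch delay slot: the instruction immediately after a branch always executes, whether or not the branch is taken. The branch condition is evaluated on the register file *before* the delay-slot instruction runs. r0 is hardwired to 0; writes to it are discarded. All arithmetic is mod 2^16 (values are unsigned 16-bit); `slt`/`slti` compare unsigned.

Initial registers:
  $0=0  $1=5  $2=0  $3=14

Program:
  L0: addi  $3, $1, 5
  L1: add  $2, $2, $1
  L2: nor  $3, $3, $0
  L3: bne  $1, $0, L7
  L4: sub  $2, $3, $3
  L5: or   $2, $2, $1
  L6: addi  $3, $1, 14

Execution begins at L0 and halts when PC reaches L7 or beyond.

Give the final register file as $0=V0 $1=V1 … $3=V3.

$0=0 $1=5 $2=0 $3=65525

#0 addi  $3, $1, 5 ; 0/5/0/10
#1 add  $2, $2, $1 ; 0/5/5/10
#2 nor  $3, $3, $0 ; 0/5/5/65525
#3 bne  $1, $0, L7 ; 0/5/5/65525 ; →target
#4 sub  $2, $3, $3 ; 0/5/0/65525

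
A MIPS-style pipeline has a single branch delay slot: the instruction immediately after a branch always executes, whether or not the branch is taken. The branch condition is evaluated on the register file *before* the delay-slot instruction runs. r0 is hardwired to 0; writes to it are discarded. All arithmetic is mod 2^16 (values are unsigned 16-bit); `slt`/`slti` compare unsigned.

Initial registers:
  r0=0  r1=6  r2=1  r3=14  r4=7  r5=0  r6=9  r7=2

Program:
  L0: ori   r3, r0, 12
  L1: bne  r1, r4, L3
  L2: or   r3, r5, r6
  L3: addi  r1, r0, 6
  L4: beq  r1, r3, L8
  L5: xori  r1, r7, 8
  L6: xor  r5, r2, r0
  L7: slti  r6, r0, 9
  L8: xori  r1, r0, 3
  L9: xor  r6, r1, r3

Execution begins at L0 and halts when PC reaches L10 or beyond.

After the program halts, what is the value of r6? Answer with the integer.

10

PC=0  ori   r3, r0, 12       | r0=0 r1=6 r2=1 r3=12 r4=7 r5=0 r6=9 r7=2
PC=1  bne  r1, r4, L3        | r0=0 r1=6 r2=1 r3=12 r4=7 r5=0 r6=9 r7=2  [TAKEN]
PC=2  or   r3, r5, r6        | r0=0 r1=6 r2=1 r3=9 r4=7 r5=0 r6=9 r7=2
PC=3  addi  r1, r0, 6        | r0=0 r1=6 r2=1 r3=9 r4=7 r5=0 r6=9 r7=2
PC=4  beq  r1, r3, L8        | r0=0 r1=6 r2=1 r3=9 r4=7 r5=0 r6=9 r7=2  [not taken]
PC=5  xori  r1, r7, 8        | r0=0 r1=10 r2=1 r3=9 r4=7 r5=0 r6=9 r7=2
PC=6  xor  r5, r2, r0        | r0=0 r1=10 r2=1 r3=9 r4=7 r5=1 r6=9 r7=2
PC=7  slti  r6, r0, 9        | r0=0 r1=10 r2=1 r3=9 r4=7 r5=1 r6=1 r7=2
PC=8  xori  r1, r0, 3        | r0=0 r1=3 r2=1 r3=9 r4=7 r5=1 r6=1 r7=2
PC=9  xor  r6, r1, r3        | r0=0 r1=3 r2=1 r3=9 r4=7 r5=1 r6=10 r7=2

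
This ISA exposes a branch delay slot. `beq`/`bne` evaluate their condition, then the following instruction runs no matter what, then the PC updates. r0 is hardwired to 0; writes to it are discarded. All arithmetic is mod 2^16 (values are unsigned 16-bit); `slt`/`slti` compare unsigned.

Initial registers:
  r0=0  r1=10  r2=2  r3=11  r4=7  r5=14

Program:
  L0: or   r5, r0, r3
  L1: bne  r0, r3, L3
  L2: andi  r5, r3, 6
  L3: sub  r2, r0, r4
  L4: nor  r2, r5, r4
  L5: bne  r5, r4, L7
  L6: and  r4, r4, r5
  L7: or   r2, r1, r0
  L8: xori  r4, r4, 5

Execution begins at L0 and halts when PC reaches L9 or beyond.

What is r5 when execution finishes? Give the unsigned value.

PC=0  or   r5, r0, r3        | r0=0 r1=10 r2=2 r3=11 r4=7 r5=11
PC=1  bne  r0, r3, L3        | r0=0 r1=10 r2=2 r3=11 r4=7 r5=11  [TAKEN]
PC=2  andi  r5, r3, 6        | r0=0 r1=10 r2=2 r3=11 r4=7 r5=2
PC=3  sub  r2, r0, r4        | r0=0 r1=10 r2=65529 r3=11 r4=7 r5=2
PC=4  nor  r2, r5, r4        | r0=0 r1=10 r2=65528 r3=11 r4=7 r5=2
PC=5  bne  r5, r4, L7        | r0=0 r1=10 r2=65528 r3=11 r4=7 r5=2  [TAKEN]
PC=6  and  r4, r4, r5        | r0=0 r1=10 r2=65528 r3=11 r4=2 r5=2
PC=7  or   r2, r1, r0        | r0=0 r1=10 r2=10 r3=11 r4=2 r5=2
PC=8  xori  r4, r4, 5        | r0=0 r1=10 r2=10 r3=11 r4=7 r5=2

2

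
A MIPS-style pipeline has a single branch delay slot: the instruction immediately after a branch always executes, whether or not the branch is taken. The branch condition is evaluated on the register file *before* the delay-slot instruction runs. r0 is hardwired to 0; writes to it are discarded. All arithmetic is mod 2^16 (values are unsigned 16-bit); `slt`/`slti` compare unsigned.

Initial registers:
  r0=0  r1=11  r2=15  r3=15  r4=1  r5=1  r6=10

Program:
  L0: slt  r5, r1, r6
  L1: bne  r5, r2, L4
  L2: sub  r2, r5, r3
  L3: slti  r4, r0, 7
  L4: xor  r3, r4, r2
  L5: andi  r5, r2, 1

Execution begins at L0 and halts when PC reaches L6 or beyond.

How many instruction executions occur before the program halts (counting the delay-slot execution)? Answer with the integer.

5

[0] slt  r5, r1, r6  →  {r0:0, r1:11, r2:15, r3:15, r4:1, r5:0, r6:10}
[1] bne  r5, r2, L4  →  {r0:0, r1:11, r2:15, r3:15, r4:1, r5:0, r6:10}  ⟨branch taken⟩
[2] sub  r2, r5, r3  →  {r0:0, r1:11, r2:65521, r3:15, r4:1, r5:0, r6:10}
[4] xor  r3, r4, r2  →  {r0:0, r1:11, r2:65521, r3:65520, r4:1, r5:0, r6:10}
[5] andi  r5, r2, 1  →  {r0:0, r1:11, r2:65521, r3:65520, r4:1, r5:1, r6:10}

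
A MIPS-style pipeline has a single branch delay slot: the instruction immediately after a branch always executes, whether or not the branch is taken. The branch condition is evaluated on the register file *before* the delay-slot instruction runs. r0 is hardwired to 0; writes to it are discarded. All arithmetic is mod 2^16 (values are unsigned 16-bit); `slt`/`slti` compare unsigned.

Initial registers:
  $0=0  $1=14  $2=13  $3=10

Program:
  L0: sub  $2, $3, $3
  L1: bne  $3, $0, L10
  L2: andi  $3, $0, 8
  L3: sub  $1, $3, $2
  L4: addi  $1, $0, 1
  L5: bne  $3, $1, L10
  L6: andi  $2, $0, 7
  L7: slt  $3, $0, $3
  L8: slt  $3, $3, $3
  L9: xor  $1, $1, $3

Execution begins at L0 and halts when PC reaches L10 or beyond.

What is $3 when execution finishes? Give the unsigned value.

  step pc=0: sub  $2, $3, $3  regs=(0,14,0,10)
  step pc=1: bne  $3, $0, L10  cond=T  regs=(0,14,0,10)
  step pc=2: andi  $3, $0, 8  regs=(0,14,0,0)

0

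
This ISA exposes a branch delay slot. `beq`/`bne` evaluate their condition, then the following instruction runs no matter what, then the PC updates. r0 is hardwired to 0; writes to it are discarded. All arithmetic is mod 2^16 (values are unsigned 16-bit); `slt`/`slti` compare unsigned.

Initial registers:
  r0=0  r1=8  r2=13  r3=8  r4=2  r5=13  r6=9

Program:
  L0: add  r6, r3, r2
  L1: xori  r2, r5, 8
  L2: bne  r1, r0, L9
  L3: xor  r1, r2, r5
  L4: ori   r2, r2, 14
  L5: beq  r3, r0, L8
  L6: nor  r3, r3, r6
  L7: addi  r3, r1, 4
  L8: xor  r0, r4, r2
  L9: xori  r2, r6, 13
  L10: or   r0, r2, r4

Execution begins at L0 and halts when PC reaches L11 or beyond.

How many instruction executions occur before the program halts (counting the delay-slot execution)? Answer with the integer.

6

  step pc=0: add  r6, r3, r2  regs=(0,8,13,8,2,13,21)
  step pc=1: xori  r2, r5, 8  regs=(0,8,5,8,2,13,21)
  step pc=2: bne  r1, r0, L9  cond=T  regs=(0,8,5,8,2,13,21)
  step pc=3: xor  r1, r2, r5  regs=(0,8,5,8,2,13,21)
  step pc=9: xori  r2, r6, 13  regs=(0,8,24,8,2,13,21)
  step pc=10: or   r0, r2, r4  regs=(0,8,24,8,2,13,21)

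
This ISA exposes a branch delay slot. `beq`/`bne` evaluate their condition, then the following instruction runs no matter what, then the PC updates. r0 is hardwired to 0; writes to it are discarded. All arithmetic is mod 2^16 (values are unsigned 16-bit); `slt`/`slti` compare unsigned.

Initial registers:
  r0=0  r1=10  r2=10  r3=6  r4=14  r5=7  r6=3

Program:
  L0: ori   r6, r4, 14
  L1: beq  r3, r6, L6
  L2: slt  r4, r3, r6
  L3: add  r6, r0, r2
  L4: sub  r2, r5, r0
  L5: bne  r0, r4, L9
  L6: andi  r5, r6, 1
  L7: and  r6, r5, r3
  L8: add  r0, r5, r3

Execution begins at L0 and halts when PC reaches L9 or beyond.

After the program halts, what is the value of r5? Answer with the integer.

0

[0] ori   r6, r4, 14  →  {r0:0, r1:10, r2:10, r3:6, r4:14, r5:7, r6:14}
[1] beq  r3, r6, L6  →  {r0:0, r1:10, r2:10, r3:6, r4:14, r5:7, r6:14}  ⟨branch fallthrough⟩
[2] slt  r4, r3, r6  →  {r0:0, r1:10, r2:10, r3:6, r4:1, r5:7, r6:14}
[3] add  r6, r0, r2  →  {r0:0, r1:10, r2:10, r3:6, r4:1, r5:7, r6:10}
[4] sub  r2, r5, r0  →  {r0:0, r1:10, r2:7, r3:6, r4:1, r5:7, r6:10}
[5] bne  r0, r4, L9  →  {r0:0, r1:10, r2:7, r3:6, r4:1, r5:7, r6:10}  ⟨branch taken⟩
[6] andi  r5, r6, 1  →  {r0:0, r1:10, r2:7, r3:6, r4:1, r5:0, r6:10}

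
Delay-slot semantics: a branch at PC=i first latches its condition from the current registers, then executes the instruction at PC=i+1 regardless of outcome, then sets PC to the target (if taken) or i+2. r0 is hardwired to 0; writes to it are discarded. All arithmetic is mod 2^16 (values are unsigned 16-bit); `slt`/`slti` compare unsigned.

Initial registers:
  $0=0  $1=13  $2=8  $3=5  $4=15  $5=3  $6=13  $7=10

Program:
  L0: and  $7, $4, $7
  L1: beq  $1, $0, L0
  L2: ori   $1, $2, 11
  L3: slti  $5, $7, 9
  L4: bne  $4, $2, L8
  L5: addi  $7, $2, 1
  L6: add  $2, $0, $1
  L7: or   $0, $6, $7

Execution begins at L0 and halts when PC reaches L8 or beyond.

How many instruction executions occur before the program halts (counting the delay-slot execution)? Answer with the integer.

  step pc=0: and  $7, $4, $7  regs=(0,13,8,5,15,3,13,10)
  step pc=1: beq  $1, $0, L0  cond=F  regs=(0,13,8,5,15,3,13,10)
  step pc=2: ori   $1, $2, 11  regs=(0,11,8,5,15,3,13,10)
  step pc=3: slti  $5, $7, 9  regs=(0,11,8,5,15,0,13,10)
  step pc=4: bne  $4, $2, L8  cond=T  regs=(0,11,8,5,15,0,13,10)
  step pc=5: addi  $7, $2, 1  regs=(0,11,8,5,15,0,13,9)

6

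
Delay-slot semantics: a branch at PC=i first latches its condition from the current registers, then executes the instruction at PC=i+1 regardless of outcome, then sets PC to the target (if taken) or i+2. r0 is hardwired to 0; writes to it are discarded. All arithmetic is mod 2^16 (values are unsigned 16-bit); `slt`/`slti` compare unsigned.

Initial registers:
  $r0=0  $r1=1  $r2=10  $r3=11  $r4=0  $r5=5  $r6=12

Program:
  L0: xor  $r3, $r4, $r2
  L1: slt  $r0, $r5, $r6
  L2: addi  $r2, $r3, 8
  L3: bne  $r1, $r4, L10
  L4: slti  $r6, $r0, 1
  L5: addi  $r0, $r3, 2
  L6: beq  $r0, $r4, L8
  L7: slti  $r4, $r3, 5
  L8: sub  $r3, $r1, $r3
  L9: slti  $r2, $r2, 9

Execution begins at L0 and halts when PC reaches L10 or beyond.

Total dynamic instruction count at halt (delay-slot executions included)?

[0] xor  $r3, $r4, $r2  →  {$r0:0, $r1:1, $r2:10, $r3:10, $r4:0, $r5:5, $r6:12}
[1] slt  $r0, $r5, $r6  →  {$r0:0, $r1:1, $r2:10, $r3:10, $r4:0, $r5:5, $r6:12}
[2] addi  $r2, $r3, 8  →  {$r0:0, $r1:1, $r2:18, $r3:10, $r4:0, $r5:5, $r6:12}
[3] bne  $r1, $r4, L10  →  {$r0:0, $r1:1, $r2:18, $r3:10, $r4:0, $r5:5, $r6:12}  ⟨branch taken⟩
[4] slti  $r6, $r0, 1  →  {$r0:0, $r1:1, $r2:18, $r3:10, $r4:0, $r5:5, $r6:1}

5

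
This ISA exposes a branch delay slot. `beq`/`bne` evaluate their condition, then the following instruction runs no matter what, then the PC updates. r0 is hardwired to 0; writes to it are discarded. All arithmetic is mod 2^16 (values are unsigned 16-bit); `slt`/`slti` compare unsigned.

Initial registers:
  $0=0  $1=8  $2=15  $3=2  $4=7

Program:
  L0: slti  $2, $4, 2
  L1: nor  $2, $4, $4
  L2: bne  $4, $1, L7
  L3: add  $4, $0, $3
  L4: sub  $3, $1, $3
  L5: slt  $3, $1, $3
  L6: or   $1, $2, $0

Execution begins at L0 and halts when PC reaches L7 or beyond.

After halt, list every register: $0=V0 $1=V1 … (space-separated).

[0] slti  $2, $4, 2  →  {$0:0, $1:8, $2:0, $3:2, $4:7}
[1] nor  $2, $4, $4  →  {$0:0, $1:8, $2:65528, $3:2, $4:7}
[2] bne  $4, $1, L7  →  {$0:0, $1:8, $2:65528, $3:2, $4:7}  ⟨branch taken⟩
[3] add  $4, $0, $3  →  {$0:0, $1:8, $2:65528, $3:2, $4:2}

$0=0 $1=8 $2=65528 $3=2 $4=2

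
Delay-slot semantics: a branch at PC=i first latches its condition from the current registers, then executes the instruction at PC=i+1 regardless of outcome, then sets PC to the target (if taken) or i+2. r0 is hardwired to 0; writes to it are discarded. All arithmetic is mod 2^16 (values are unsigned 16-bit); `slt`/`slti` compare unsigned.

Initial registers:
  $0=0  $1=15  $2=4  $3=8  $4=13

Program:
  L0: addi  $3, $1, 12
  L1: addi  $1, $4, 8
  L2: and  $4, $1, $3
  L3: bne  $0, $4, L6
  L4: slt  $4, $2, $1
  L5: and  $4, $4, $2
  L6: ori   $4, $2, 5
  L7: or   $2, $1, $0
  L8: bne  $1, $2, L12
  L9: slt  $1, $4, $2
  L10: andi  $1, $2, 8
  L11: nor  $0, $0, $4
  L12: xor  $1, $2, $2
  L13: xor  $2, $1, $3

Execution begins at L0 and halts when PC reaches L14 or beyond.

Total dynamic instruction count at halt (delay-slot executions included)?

  step pc=0: addi  $3, $1, 12  regs=(0,15,4,27,13)
  step pc=1: addi  $1, $4, 8  regs=(0,21,4,27,13)
  step pc=2: and  $4, $1, $3  regs=(0,21,4,27,17)
  step pc=3: bne  $0, $4, L6  cond=T  regs=(0,21,4,27,17)
  step pc=4: slt  $4, $2, $1  regs=(0,21,4,27,1)
  step pc=6: ori   $4, $2, 5  regs=(0,21,4,27,5)
  step pc=7: or   $2, $1, $0  regs=(0,21,21,27,5)
  step pc=8: bne  $1, $2, L12  cond=F  regs=(0,21,21,27,5)
  step pc=9: slt  $1, $4, $2  regs=(0,1,21,27,5)
  step pc=10: andi  $1, $2, 8  regs=(0,0,21,27,5)
  step pc=11: nor  $0, $0, $4  regs=(0,0,21,27,5)
  step pc=12: xor  $1, $2, $2  regs=(0,0,21,27,5)
  step pc=13: xor  $2, $1, $3  regs=(0,0,27,27,5)

13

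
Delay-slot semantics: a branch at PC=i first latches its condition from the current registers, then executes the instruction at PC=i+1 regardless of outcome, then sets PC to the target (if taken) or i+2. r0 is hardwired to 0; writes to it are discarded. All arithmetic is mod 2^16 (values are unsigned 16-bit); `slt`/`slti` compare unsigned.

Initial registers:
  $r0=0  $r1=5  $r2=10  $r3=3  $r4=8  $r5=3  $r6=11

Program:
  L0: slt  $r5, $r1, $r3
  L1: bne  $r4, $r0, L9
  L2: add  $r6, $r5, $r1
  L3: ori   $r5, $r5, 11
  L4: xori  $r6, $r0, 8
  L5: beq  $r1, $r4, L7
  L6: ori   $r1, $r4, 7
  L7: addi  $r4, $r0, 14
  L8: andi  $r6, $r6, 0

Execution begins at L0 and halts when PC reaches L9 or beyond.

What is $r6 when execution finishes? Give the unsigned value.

[0] slt  $r5, $r1, $r3  →  {$r0:0, $r1:5, $r2:10, $r3:3, $r4:8, $r5:0, $r6:11}
[1] bne  $r4, $r0, L9  →  {$r0:0, $r1:5, $r2:10, $r3:3, $r4:8, $r5:0, $r6:11}  ⟨branch taken⟩
[2] add  $r6, $r5, $r1  →  {$r0:0, $r1:5, $r2:10, $r3:3, $r4:8, $r5:0, $r6:5}

5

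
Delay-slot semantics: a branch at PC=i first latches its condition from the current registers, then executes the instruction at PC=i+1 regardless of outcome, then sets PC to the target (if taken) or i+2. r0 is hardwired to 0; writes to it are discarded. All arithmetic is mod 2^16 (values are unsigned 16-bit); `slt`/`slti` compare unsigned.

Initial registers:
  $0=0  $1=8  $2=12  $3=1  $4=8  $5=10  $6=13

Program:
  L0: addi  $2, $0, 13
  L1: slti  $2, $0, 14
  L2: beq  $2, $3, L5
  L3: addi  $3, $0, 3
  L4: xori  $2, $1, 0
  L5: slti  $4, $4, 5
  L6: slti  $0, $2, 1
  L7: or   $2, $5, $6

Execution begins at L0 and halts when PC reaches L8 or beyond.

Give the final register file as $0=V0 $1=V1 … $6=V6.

$0=0 $1=8 $2=15 $3=3 $4=0 $5=10 $6=13

PC=0  addi  $2, $0, 13       | $0=0 $1=8 $2=13 $3=1 $4=8 $5=10 $6=13
PC=1  slti  $2, $0, 14       | $0=0 $1=8 $2=1 $3=1 $4=8 $5=10 $6=13
PC=2  beq  $2, $3, L5        | $0=0 $1=8 $2=1 $3=1 $4=8 $5=10 $6=13  [TAKEN]
PC=3  addi  $3, $0, 3        | $0=0 $1=8 $2=1 $3=3 $4=8 $5=10 $6=13
PC=5  slti  $4, $4, 5        | $0=0 $1=8 $2=1 $3=3 $4=0 $5=10 $6=13
PC=6  slti  $0, $2, 1        | $0=0 $1=8 $2=1 $3=3 $4=0 $5=10 $6=13
PC=7  or   $2, $5, $6        | $0=0 $1=8 $2=15 $3=3 $4=0 $5=10 $6=13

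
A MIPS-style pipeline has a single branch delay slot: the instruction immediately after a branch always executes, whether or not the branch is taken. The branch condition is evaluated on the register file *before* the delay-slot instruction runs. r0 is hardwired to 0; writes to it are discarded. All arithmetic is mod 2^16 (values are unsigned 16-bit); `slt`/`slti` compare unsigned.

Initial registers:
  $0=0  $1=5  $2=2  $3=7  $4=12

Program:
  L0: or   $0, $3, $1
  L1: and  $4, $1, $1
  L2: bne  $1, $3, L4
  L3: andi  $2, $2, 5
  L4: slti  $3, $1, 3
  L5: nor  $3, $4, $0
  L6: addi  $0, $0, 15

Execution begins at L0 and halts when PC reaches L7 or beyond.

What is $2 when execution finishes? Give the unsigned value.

[0] or   $0, $3, $1  →  {$0:0, $1:5, $2:2, $3:7, $4:12}
[1] and  $4, $1, $1  →  {$0:0, $1:5, $2:2, $3:7, $4:5}
[2] bne  $1, $3, L4  →  {$0:0, $1:5, $2:2, $3:7, $4:5}  ⟨branch taken⟩
[3] andi  $2, $2, 5  →  {$0:0, $1:5, $2:0, $3:7, $4:5}
[4] slti  $3, $1, 3  →  {$0:0, $1:5, $2:0, $3:0, $4:5}
[5] nor  $3, $4, $0  →  {$0:0, $1:5, $2:0, $3:65530, $4:5}
[6] addi  $0, $0, 15  →  {$0:0, $1:5, $2:0, $3:65530, $4:5}

0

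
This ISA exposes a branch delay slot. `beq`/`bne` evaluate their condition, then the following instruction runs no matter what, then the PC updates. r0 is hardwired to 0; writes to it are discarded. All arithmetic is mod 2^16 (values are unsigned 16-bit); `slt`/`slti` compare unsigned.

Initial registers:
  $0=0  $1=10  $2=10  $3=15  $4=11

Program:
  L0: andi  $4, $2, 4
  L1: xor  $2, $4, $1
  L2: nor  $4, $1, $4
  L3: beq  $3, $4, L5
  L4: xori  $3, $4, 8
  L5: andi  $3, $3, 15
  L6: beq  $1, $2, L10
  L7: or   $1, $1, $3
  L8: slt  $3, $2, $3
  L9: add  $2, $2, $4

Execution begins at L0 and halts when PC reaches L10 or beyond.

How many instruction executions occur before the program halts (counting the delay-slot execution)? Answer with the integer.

8

#0 andi  $4, $2, 4 ; 0/10/10/15/0
#1 xor  $2, $4, $1 ; 0/10/10/15/0
#2 nor  $4, $1, $4 ; 0/10/10/15/65525
#3 beq  $3, $4, L5 ; 0/10/10/15/65525 ; →fallthru
#4 xori  $3, $4, 8 ; 0/10/10/65533/65525
#5 andi  $3, $3, 15 ; 0/10/10/13/65525
#6 beq  $1, $2, L10 ; 0/10/10/13/65525 ; →target
#7 or   $1, $1, $3 ; 0/15/10/13/65525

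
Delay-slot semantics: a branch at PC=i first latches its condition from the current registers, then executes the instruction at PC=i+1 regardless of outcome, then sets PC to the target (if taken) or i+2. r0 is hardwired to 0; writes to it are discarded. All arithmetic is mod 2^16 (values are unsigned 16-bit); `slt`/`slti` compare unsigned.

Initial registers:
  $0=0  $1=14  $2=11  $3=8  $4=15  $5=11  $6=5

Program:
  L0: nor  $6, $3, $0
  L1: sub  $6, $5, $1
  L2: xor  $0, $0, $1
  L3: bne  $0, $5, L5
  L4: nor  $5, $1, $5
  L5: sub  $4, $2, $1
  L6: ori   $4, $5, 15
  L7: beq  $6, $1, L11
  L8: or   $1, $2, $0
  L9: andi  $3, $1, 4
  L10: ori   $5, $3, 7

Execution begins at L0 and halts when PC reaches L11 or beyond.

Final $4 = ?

  step pc=0: nor  $6, $3, $0  regs=(0,14,11,8,15,11,65527)
  step pc=1: sub  $6, $5, $1  regs=(0,14,11,8,15,11,65533)
  step pc=2: xor  $0, $0, $1  regs=(0,14,11,8,15,11,65533)
  step pc=3: bne  $0, $5, L5  cond=T  regs=(0,14,11,8,15,11,65533)
  step pc=4: nor  $5, $1, $5  regs=(0,14,11,8,15,65520,65533)
  step pc=5: sub  $4, $2, $1  regs=(0,14,11,8,65533,65520,65533)
  step pc=6: ori   $4, $5, 15  regs=(0,14,11,8,65535,65520,65533)
  step pc=7: beq  $6, $1, L11  cond=F  regs=(0,14,11,8,65535,65520,65533)
  step pc=8: or   $1, $2, $0  regs=(0,11,11,8,65535,65520,65533)
  step pc=9: andi  $3, $1, 4  regs=(0,11,11,0,65535,65520,65533)
  step pc=10: ori   $5, $3, 7  regs=(0,11,11,0,65535,7,65533)

65535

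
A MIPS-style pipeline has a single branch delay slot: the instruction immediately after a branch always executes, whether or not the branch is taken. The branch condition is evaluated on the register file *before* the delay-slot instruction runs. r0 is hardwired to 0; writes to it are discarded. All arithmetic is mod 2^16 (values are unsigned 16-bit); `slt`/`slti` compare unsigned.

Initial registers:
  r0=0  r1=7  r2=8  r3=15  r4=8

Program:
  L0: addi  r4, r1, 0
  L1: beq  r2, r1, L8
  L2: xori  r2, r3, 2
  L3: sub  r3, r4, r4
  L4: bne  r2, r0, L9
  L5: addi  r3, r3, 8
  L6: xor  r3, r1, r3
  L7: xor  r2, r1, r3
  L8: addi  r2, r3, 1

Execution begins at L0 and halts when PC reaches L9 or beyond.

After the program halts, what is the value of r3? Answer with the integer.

8

  step pc=0: addi  r4, r1, 0  regs=(0,7,8,15,7)
  step pc=1: beq  r2, r1, L8  cond=F  regs=(0,7,8,15,7)
  step pc=2: xori  r2, r3, 2  regs=(0,7,13,15,7)
  step pc=3: sub  r3, r4, r4  regs=(0,7,13,0,7)
  step pc=4: bne  r2, r0, L9  cond=T  regs=(0,7,13,0,7)
  step pc=5: addi  r3, r3, 8  regs=(0,7,13,8,7)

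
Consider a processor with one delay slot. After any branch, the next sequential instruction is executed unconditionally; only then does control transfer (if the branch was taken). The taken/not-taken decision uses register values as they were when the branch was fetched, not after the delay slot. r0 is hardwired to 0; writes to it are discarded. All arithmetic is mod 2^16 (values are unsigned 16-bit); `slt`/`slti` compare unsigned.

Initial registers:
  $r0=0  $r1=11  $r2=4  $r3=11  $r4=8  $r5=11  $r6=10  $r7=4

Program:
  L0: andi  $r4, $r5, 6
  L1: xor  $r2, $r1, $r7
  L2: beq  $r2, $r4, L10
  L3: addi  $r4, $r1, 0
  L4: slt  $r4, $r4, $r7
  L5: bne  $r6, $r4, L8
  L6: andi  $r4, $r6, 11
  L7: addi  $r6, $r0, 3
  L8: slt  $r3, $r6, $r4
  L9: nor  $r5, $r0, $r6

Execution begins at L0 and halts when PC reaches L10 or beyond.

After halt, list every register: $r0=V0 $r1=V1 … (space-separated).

$r0=0 $r1=11 $r2=15 $r3=0 $r4=10 $r5=65525 $r6=10 $r7=4

  step pc=0: andi  $r4, $r5, 6  regs=(0,11,4,11,2,11,10,4)
  step pc=1: xor  $r2, $r1, $r7  regs=(0,11,15,11,2,11,10,4)
  step pc=2: beq  $r2, $r4, L10  cond=F  regs=(0,11,15,11,2,11,10,4)
  step pc=3: addi  $r4, $r1, 0  regs=(0,11,15,11,11,11,10,4)
  step pc=4: slt  $r4, $r4, $r7  regs=(0,11,15,11,0,11,10,4)
  step pc=5: bne  $r6, $r4, L8  cond=T  regs=(0,11,15,11,0,11,10,4)
  step pc=6: andi  $r4, $r6, 11  regs=(0,11,15,11,10,11,10,4)
  step pc=8: slt  $r3, $r6, $r4  regs=(0,11,15,0,10,11,10,4)
  step pc=9: nor  $r5, $r0, $r6  regs=(0,11,15,0,10,65525,10,4)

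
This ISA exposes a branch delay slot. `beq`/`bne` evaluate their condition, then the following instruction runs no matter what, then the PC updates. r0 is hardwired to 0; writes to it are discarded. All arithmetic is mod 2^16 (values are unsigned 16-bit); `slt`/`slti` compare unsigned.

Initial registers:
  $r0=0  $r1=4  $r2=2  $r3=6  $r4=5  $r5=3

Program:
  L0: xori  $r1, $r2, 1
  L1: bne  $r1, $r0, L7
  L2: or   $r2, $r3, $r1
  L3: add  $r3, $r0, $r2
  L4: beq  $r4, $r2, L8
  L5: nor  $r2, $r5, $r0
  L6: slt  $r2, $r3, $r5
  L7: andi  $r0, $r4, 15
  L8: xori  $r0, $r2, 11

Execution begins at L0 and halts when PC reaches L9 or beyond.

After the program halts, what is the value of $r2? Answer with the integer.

PC=0  xori  $r1, $r2, 1      | $r0=0 $r1=3 $r2=2 $r3=6 $r4=5 $r5=3
PC=1  bne  $r1, $r0, L7      | $r0=0 $r1=3 $r2=2 $r3=6 $r4=5 $r5=3  [TAKEN]
PC=2  or   $r2, $r3, $r1     | $r0=0 $r1=3 $r2=7 $r3=6 $r4=5 $r5=3
PC=7  andi  $r0, $r4, 15     | $r0=0 $r1=3 $r2=7 $r3=6 $r4=5 $r5=3
PC=8  xori  $r0, $r2, 11     | $r0=0 $r1=3 $r2=7 $r3=6 $r4=5 $r5=3

7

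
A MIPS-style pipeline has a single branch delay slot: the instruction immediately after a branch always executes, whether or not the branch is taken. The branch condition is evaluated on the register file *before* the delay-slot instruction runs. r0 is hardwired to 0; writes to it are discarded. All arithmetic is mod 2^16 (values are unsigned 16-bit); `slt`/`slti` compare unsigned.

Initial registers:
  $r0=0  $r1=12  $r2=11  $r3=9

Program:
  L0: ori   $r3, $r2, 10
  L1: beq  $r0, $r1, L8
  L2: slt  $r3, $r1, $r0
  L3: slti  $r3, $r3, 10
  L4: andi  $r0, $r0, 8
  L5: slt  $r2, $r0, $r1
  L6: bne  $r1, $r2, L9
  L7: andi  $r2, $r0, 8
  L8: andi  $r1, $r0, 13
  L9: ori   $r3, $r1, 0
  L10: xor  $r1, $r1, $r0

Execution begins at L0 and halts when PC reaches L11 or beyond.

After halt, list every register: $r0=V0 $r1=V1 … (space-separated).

$r0=0 $r1=12 $r2=0 $r3=12

PC=0  ori   $r3, $r2, 10     | $r0=0 $r1=12 $r2=11 $r3=11
PC=1  beq  $r0, $r1, L8      | $r0=0 $r1=12 $r2=11 $r3=11  [not taken]
PC=2  slt  $r3, $r1, $r0     | $r0=0 $r1=12 $r2=11 $r3=0
PC=3  slti  $r3, $r3, 10     | $r0=0 $r1=12 $r2=11 $r3=1
PC=4  andi  $r0, $r0, 8      | $r0=0 $r1=12 $r2=11 $r3=1
PC=5  slt  $r2, $r0, $r1     | $r0=0 $r1=12 $r2=1 $r3=1
PC=6  bne  $r1, $r2, L9      | $r0=0 $r1=12 $r2=1 $r3=1  [TAKEN]
PC=7  andi  $r2, $r0, 8      | $r0=0 $r1=12 $r2=0 $r3=1
PC=9  ori   $r3, $r1, 0      | $r0=0 $r1=12 $r2=0 $r3=12
PC=10 xor  $r1, $r1, $r0     | $r0=0 $r1=12 $r2=0 $r3=12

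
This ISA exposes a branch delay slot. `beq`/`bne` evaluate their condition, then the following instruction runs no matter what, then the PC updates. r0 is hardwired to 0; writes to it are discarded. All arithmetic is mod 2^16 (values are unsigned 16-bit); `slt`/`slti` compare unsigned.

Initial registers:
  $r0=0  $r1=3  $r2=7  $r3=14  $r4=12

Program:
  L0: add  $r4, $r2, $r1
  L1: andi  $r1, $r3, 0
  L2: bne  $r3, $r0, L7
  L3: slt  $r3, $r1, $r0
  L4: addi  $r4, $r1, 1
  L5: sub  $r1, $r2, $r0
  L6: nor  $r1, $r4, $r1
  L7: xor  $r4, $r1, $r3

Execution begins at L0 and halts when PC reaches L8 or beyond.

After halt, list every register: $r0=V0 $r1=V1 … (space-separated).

$r0=0 $r1=0 $r2=7 $r3=0 $r4=0

  step pc=0: add  $r4, $r2, $r1  regs=(0,3,7,14,10)
  step pc=1: andi  $r1, $r3, 0  regs=(0,0,7,14,10)
  step pc=2: bne  $r3, $r0, L7  cond=T  regs=(0,0,7,14,10)
  step pc=3: slt  $r3, $r1, $r0  regs=(0,0,7,0,10)
  step pc=7: xor  $r4, $r1, $r3  regs=(0,0,7,0,0)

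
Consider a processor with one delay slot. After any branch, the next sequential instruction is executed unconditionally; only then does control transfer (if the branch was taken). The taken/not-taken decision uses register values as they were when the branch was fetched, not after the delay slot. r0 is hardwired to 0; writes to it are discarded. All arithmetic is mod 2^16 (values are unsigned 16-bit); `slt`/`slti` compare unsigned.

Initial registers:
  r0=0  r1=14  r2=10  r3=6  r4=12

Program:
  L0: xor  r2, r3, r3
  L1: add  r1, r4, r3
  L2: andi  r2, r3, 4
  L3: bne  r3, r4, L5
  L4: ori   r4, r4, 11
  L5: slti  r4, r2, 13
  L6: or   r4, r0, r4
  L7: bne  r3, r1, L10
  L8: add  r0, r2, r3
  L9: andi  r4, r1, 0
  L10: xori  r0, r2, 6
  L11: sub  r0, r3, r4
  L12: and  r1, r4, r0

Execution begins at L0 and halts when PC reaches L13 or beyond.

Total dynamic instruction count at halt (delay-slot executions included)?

PC=0  xor  r2, r3, r3        | r0=0 r1=14 r2=0 r3=6 r4=12
PC=1  add  r1, r4, r3        | r0=0 r1=18 r2=0 r3=6 r4=12
PC=2  andi  r2, r3, 4        | r0=0 r1=18 r2=4 r3=6 r4=12
PC=3  bne  r3, r4, L5        | r0=0 r1=18 r2=4 r3=6 r4=12  [TAKEN]
PC=4  ori   r4, r4, 11       | r0=0 r1=18 r2=4 r3=6 r4=15
PC=5  slti  r4, r2, 13       | r0=0 r1=18 r2=4 r3=6 r4=1
PC=6  or   r4, r0, r4        | r0=0 r1=18 r2=4 r3=6 r4=1
PC=7  bne  r3, r1, L10       | r0=0 r1=18 r2=4 r3=6 r4=1  [TAKEN]
PC=8  add  r0, r2, r3        | r0=0 r1=18 r2=4 r3=6 r4=1
PC=10 xori  r0, r2, 6        | r0=0 r1=18 r2=4 r3=6 r4=1
PC=11 sub  r0, r3, r4        | r0=0 r1=18 r2=4 r3=6 r4=1
PC=12 and  r1, r4, r0        | r0=0 r1=0 r2=4 r3=6 r4=1

12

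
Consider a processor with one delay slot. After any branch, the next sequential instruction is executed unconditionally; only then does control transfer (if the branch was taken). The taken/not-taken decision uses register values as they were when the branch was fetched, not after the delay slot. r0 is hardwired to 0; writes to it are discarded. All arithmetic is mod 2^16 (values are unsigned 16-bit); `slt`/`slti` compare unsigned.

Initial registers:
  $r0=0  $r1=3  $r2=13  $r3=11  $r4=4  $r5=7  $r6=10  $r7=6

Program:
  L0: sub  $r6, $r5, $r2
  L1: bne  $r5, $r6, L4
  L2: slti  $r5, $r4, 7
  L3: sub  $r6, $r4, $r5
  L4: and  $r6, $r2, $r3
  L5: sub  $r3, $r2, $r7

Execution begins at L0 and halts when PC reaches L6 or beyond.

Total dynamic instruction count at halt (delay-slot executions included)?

5

#0 sub  $r6, $r5, $r2 ; 0/3/13/11/4/7/65530/6
#1 bne  $r5, $r6, L4 ; 0/3/13/11/4/7/65530/6 ; →target
#2 slti  $r5, $r4, 7 ; 0/3/13/11/4/1/65530/6
#4 and  $r6, $r2, $r3 ; 0/3/13/11/4/1/9/6
#5 sub  $r3, $r2, $r7 ; 0/3/13/7/4/1/9/6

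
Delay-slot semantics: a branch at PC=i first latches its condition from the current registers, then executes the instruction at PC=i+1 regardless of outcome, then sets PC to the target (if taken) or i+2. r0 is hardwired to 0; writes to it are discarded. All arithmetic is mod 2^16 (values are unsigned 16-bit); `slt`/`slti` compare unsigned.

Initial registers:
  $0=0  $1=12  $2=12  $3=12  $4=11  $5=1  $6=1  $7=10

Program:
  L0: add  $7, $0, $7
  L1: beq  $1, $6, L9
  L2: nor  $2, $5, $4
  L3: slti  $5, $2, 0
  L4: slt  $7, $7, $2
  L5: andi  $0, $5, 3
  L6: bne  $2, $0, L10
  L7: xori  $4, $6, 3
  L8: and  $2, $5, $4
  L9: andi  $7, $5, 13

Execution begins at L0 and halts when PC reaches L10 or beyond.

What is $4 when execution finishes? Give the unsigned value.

#0 add  $7, $0, $7 ; 0/12/12/12/11/1/1/10
#1 beq  $1, $6, L9 ; 0/12/12/12/11/1/1/10 ; →fallthru
#2 nor  $2, $5, $4 ; 0/12/65524/12/11/1/1/10
#3 slti  $5, $2, 0 ; 0/12/65524/12/11/0/1/10
#4 slt  $7, $7, $2 ; 0/12/65524/12/11/0/1/1
#5 andi  $0, $5, 3 ; 0/12/65524/12/11/0/1/1
#6 bne  $2, $0, L10 ; 0/12/65524/12/11/0/1/1 ; →target
#7 xori  $4, $6, 3 ; 0/12/65524/12/2/0/1/1

2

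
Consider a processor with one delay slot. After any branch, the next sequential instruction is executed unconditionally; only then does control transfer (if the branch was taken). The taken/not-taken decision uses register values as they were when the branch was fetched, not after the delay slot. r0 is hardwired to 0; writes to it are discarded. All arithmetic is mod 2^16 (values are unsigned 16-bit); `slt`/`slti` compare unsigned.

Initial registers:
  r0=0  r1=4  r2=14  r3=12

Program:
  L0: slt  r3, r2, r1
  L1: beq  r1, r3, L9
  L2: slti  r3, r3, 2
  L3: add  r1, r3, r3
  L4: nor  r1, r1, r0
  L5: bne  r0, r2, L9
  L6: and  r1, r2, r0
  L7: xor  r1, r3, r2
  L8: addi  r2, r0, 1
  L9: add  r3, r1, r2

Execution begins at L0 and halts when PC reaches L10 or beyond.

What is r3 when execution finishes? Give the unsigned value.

  step pc=0: slt  r3, r2, r1  regs=(0,4,14,0)
  step pc=1: beq  r1, r3, L9  cond=F  regs=(0,4,14,0)
  step pc=2: slti  r3, r3, 2  regs=(0,4,14,1)
  step pc=3: add  r1, r3, r3  regs=(0,2,14,1)
  step pc=4: nor  r1, r1, r0  regs=(0,65533,14,1)
  step pc=5: bne  r0, r2, L9  cond=T  regs=(0,65533,14,1)
  step pc=6: and  r1, r2, r0  regs=(0,0,14,1)
  step pc=9: add  r3, r1, r2  regs=(0,0,14,14)

14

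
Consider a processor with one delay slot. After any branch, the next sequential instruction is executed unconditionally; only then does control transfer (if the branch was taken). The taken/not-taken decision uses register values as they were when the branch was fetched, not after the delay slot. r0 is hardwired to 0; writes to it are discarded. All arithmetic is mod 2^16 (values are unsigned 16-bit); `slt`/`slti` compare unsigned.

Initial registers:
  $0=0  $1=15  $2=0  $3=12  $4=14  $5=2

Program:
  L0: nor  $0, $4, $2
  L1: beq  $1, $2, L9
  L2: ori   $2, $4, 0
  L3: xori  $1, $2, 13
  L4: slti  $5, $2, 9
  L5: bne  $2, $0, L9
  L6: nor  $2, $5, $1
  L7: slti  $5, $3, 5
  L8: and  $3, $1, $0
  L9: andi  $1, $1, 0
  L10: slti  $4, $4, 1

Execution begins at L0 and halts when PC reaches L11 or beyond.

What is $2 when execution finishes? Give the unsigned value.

[0] nor  $0, $4, $2  →  {$0:0, $1:15, $2:0, $3:12, $4:14, $5:2}
[1] beq  $1, $2, L9  →  {$0:0, $1:15, $2:0, $3:12, $4:14, $5:2}  ⟨branch fallthrough⟩
[2] ori   $2, $4, 0  →  {$0:0, $1:15, $2:14, $3:12, $4:14, $5:2}
[3] xori  $1, $2, 13  →  {$0:0, $1:3, $2:14, $3:12, $4:14, $5:2}
[4] slti  $5, $2, 9  →  {$0:0, $1:3, $2:14, $3:12, $4:14, $5:0}
[5] bne  $2, $0, L9  →  {$0:0, $1:3, $2:14, $3:12, $4:14, $5:0}  ⟨branch taken⟩
[6] nor  $2, $5, $1  →  {$0:0, $1:3, $2:65532, $3:12, $4:14, $5:0}
[9] andi  $1, $1, 0  →  {$0:0, $1:0, $2:65532, $3:12, $4:14, $5:0}
[10] slti  $4, $4, 1  →  {$0:0, $1:0, $2:65532, $3:12, $4:0, $5:0}

65532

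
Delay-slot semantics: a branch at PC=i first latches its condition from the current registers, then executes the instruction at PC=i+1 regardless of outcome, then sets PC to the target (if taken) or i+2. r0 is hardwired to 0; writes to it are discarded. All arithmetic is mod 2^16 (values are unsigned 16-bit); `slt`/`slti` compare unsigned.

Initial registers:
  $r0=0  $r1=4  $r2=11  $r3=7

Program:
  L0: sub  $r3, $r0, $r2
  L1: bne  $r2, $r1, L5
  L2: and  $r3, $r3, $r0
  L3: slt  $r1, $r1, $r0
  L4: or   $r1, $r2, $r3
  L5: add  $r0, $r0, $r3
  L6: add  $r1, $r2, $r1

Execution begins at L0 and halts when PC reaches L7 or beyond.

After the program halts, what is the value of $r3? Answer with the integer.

PC=0  sub  $r3, $r0, $r2     | $r0=0 $r1=4 $r2=11 $r3=65525
PC=1  bne  $r2, $r1, L5      | $r0=0 $r1=4 $r2=11 $r3=65525  [TAKEN]
PC=2  and  $r3, $r3, $r0     | $r0=0 $r1=4 $r2=11 $r3=0
PC=5  add  $r0, $r0, $r3     | $r0=0 $r1=4 $r2=11 $r3=0
PC=6  add  $r1, $r2, $r1     | $r0=0 $r1=15 $r2=11 $r3=0

0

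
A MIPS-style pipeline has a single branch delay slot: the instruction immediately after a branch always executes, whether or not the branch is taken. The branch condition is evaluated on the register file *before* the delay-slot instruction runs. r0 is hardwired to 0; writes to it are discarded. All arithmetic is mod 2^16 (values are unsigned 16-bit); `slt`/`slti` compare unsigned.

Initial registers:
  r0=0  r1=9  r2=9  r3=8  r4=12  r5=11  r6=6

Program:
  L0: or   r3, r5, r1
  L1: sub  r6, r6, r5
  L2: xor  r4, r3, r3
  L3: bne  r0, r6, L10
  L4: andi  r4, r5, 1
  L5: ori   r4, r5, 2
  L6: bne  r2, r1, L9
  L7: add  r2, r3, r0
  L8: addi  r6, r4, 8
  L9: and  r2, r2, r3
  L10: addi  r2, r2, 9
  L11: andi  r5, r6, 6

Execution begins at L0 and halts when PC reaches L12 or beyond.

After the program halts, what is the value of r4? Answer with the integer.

  step pc=0: or   r3, r5, r1  regs=(0,9,9,11,12,11,6)
  step pc=1: sub  r6, r6, r5  regs=(0,9,9,11,12,11,65531)
  step pc=2: xor  r4, r3, r3  regs=(0,9,9,11,0,11,65531)
  step pc=3: bne  r0, r6, L10  cond=T  regs=(0,9,9,11,0,11,65531)
  step pc=4: andi  r4, r5, 1  regs=(0,9,9,11,1,11,65531)
  step pc=10: addi  r2, r2, 9  regs=(0,9,18,11,1,11,65531)
  step pc=11: andi  r5, r6, 6  regs=(0,9,18,11,1,2,65531)

1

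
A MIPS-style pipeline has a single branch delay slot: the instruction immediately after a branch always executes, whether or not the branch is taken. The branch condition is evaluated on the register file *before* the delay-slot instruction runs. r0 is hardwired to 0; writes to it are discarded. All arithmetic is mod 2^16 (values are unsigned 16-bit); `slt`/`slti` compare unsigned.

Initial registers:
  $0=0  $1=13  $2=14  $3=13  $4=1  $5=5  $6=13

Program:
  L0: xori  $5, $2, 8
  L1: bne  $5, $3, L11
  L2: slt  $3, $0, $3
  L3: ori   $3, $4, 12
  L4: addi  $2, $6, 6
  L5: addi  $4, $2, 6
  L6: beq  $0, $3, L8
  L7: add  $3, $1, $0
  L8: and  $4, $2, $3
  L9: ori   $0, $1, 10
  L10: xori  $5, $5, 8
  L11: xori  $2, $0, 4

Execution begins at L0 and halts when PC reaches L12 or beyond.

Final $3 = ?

1

  step pc=0: xori  $5, $2, 8  regs=(0,13,14,13,1,6,13)
  step pc=1: bne  $5, $3, L11  cond=T  regs=(0,13,14,13,1,6,13)
  step pc=2: slt  $3, $0, $3  regs=(0,13,14,1,1,6,13)
  step pc=11: xori  $2, $0, 4  regs=(0,13,4,1,1,6,13)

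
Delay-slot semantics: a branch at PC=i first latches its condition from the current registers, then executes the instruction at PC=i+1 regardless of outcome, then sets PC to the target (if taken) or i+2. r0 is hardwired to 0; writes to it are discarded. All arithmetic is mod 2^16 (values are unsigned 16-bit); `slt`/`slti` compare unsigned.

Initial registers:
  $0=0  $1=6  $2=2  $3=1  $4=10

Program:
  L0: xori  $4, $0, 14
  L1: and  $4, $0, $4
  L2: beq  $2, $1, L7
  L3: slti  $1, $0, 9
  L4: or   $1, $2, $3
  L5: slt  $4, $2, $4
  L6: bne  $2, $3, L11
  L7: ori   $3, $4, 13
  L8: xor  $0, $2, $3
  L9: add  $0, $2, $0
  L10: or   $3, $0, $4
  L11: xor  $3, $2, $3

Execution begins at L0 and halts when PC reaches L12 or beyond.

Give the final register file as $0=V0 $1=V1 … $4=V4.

PC=0  xori  $4, $0, 14       | $0=0 $1=6 $2=2 $3=1 $4=14
PC=1  and  $4, $0, $4        | $0=0 $1=6 $2=2 $3=1 $4=0
PC=2  beq  $2, $1, L7        | $0=0 $1=6 $2=2 $3=1 $4=0  [not taken]
PC=3  slti  $1, $0, 9        | $0=0 $1=1 $2=2 $3=1 $4=0
PC=4  or   $1, $2, $3        | $0=0 $1=3 $2=2 $3=1 $4=0
PC=5  slt  $4, $2, $4        | $0=0 $1=3 $2=2 $3=1 $4=0
PC=6  bne  $2, $3, L11       | $0=0 $1=3 $2=2 $3=1 $4=0  [TAKEN]
PC=7  ori   $3, $4, 13       | $0=0 $1=3 $2=2 $3=13 $4=0
PC=11 xor  $3, $2, $3        | $0=0 $1=3 $2=2 $3=15 $4=0

$0=0 $1=3 $2=2 $3=15 $4=0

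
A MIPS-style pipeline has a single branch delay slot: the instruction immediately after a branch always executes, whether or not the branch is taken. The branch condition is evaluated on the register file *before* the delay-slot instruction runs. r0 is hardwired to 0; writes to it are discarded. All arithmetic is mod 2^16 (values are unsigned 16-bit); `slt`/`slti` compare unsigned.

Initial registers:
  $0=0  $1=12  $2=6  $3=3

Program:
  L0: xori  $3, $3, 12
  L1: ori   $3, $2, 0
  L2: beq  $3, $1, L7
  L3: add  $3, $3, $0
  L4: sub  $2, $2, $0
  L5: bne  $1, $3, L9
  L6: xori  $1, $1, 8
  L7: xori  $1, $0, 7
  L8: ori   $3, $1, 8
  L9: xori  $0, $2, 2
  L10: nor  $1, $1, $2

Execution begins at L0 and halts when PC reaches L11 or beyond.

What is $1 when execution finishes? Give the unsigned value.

PC=0  xori  $3, $3, 12       | $0=0 $1=12 $2=6 $3=15
PC=1  ori   $3, $2, 0        | $0=0 $1=12 $2=6 $3=6
PC=2  beq  $3, $1, L7        | $0=0 $1=12 $2=6 $3=6  [not taken]
PC=3  add  $3, $3, $0        | $0=0 $1=12 $2=6 $3=6
PC=4  sub  $2, $2, $0        | $0=0 $1=12 $2=6 $3=6
PC=5  bne  $1, $3, L9        | $0=0 $1=12 $2=6 $3=6  [TAKEN]
PC=6  xori  $1, $1, 8        | $0=0 $1=4 $2=6 $3=6
PC=9  xori  $0, $2, 2        | $0=0 $1=4 $2=6 $3=6
PC=10 nor  $1, $1, $2        | $0=0 $1=65529 $2=6 $3=6

65529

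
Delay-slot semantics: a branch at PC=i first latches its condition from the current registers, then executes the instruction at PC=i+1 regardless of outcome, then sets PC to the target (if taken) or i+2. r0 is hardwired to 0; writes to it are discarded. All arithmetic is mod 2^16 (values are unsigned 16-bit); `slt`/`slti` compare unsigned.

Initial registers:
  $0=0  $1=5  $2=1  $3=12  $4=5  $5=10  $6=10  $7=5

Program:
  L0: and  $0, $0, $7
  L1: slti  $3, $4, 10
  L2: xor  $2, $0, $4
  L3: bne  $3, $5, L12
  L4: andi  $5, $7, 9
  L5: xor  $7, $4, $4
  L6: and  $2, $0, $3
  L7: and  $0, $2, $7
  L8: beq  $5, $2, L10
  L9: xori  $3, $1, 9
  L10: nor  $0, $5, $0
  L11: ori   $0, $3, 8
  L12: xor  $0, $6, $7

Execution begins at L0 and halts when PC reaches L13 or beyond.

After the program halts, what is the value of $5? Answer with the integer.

1

[0] and  $0, $0, $7  →  {$0:0, $1:5, $2:1, $3:12, $4:5, $5:10, $6:10, $7:5}
[1] slti  $3, $4, 10  →  {$0:0, $1:5, $2:1, $3:1, $4:5, $5:10, $6:10, $7:5}
[2] xor  $2, $0, $4  →  {$0:0, $1:5, $2:5, $3:1, $4:5, $5:10, $6:10, $7:5}
[3] bne  $3, $5, L12  →  {$0:0, $1:5, $2:5, $3:1, $4:5, $5:10, $6:10, $7:5}  ⟨branch taken⟩
[4] andi  $5, $7, 9  →  {$0:0, $1:5, $2:5, $3:1, $4:5, $5:1, $6:10, $7:5}
[12] xor  $0, $6, $7  →  {$0:0, $1:5, $2:5, $3:1, $4:5, $5:1, $6:10, $7:5}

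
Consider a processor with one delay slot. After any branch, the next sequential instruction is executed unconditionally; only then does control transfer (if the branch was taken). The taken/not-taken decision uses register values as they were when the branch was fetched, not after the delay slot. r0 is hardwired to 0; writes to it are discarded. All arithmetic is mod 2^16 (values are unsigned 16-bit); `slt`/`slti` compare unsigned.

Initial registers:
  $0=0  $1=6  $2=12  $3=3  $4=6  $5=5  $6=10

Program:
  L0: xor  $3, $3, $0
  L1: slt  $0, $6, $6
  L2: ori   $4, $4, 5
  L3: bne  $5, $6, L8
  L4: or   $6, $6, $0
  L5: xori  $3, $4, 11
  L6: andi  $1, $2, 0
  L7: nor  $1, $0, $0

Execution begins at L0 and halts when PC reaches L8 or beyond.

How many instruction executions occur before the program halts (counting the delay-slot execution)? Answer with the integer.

[0] xor  $3, $3, $0  →  {$0:0, $1:6, $2:12, $3:3, $4:6, $5:5, $6:10}
[1] slt  $0, $6, $6  →  {$0:0, $1:6, $2:12, $3:3, $4:6, $5:5, $6:10}
[2] ori   $4, $4, 5  →  {$0:0, $1:6, $2:12, $3:3, $4:7, $5:5, $6:10}
[3] bne  $5, $6, L8  →  {$0:0, $1:6, $2:12, $3:3, $4:7, $5:5, $6:10}  ⟨branch taken⟩
[4] or   $6, $6, $0  →  {$0:0, $1:6, $2:12, $3:3, $4:7, $5:5, $6:10}

5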